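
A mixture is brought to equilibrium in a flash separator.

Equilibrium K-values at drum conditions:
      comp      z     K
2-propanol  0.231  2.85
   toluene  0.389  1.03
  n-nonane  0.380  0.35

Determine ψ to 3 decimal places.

Material balance + equilibrium reduce to Σ zᵢ(Kᵢ−1)/(1+ψ(Kᵢ−1)) = 0.
Feasibility: ΣzᵢKᵢ = 1.192, Σzᵢ/Kᵢ = 1.544 — both > 1, two phases present.
Newton–Raphson from ψ = 0.42:
  ψ = 0.420: g = -0.0877, g' = -0.554 → ψ = 0.262
  ψ = 0.262: g = 0.0019, g' = -0.592 → ψ = 0.265
Converged at ψ = 0.265.

ψ = 0.265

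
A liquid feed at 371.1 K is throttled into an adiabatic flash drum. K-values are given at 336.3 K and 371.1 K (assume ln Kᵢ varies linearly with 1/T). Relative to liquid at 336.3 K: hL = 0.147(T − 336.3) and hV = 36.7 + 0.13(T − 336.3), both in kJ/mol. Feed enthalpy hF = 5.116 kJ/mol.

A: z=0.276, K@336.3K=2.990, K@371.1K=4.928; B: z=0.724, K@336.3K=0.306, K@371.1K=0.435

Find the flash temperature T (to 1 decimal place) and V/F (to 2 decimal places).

T = 344.1 K, V/F = 0.11

Adiabatic flash: solve Rachford–Rice at each trial T, then check hF = ψ·hV(T) + (1−ψ)·hL(T).
  T = 336.3 K: K = (2.990, 0.306), RR gives ψ = 0.034, H_out = 1.243 kJ/mol
  T = 371.1 K: K = (4.928, 0.435), RR gives ψ = 0.304, H_out = 16.099 kJ/mol
  T = 353.7 K: K = (3.886, 0.368), RR gives ψ = 0.186, H_out = 9.324 kJ/mol
  T = 345.0 K: K = (3.420, 0.336), RR gives ψ = 0.117, H_out = 5.545 kJ/mol
  T = 340.6 K: K = (3.198, 0.321), RR gives ψ = 0.077, H_out = 3.452 kJ/mol
  T = 342.8 K: K = (3.308, 0.329), RR gives ψ = 0.097, H_out = 4.517 kJ/mol
Linear interpolation between T = 342.8 (H_out = 4.517) and T = 345.0 (H_out = 5.545) on hF = 5.116 gives T ≈ 344.1 K, at which ψ = 0.11.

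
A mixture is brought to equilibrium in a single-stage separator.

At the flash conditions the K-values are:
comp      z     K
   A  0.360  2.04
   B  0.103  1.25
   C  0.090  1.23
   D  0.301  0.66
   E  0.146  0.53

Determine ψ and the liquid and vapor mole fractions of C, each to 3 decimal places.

ψ = 0.773, x_C = 0.076, y_C = 0.094

Newton iteration, ψ⁰ = 0.6:
  ψ = 0.600: g = 0.0470, g' = -0.274 → ψ = 0.772
  ψ = 0.772: g = 0.0005, g' = -0.271 → ψ = 0.773
Converged at ψ = 0.773.
Compositions from xᵢ = zᵢ/(1+ψ(Kᵢ−1)), yᵢ = Kᵢxᵢ:
  A: x = 0.200, y = 0.407
  B: x = 0.086, y = 0.108
  C: x = 0.076, y = 0.094
  D: x = 0.408, y = 0.270
  E: x = 0.229, y = 0.122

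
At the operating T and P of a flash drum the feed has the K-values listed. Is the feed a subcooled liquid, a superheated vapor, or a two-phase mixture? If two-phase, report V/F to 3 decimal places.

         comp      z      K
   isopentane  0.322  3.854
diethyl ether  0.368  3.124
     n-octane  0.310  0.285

two-phase, V/F = 0.837

ΣzᵢKᵢ = 2.479; Σzᵢ/Kᵢ = 1.289.
Both exceed 1, so a two-phase solution exists.
Let ψ = V/F and solve Σ zᵢ(Kᵢ−1)/(1+ψ(Kᵢ−1)) = 0.
Newton iteration, ψ⁰ = 0.5:
  ψ = 0.500: g = 0.4127, g' = -1.220 → ψ = 0.838
  ψ = 0.838: g = -0.0014, g' = -1.430 → ψ = 0.837
Converged at ψ = 0.837.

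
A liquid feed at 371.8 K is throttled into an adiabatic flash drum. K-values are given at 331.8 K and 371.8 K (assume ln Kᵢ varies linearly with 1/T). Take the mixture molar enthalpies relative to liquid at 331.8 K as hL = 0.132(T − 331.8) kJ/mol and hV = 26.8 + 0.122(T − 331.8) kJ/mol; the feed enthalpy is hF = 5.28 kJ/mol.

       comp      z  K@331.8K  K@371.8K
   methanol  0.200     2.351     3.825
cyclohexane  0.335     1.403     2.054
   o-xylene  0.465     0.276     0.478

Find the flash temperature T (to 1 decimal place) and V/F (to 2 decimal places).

Adiabatic flash: solve Rachford–Rice at each trial T, then check hF = ψ·hV(T) + (1−ψ)·hL(T).
  T = 331.8 K: K = (2.351, 1.403, 0.276), RR gives ψ = 0.108, H_out = 2.892 kJ/mol
  T = 371.8 K: K = (3.825, 2.054, 0.478), RR gives ψ = 0.717, H_out = 24.206 kJ/mol
  T = 351.8 K: K = (3.041, 1.716, 0.369), RR gives ψ = 0.427, H_out = 14.003 kJ/mol
  T = 341.8 K: K = (2.684, 1.556, 0.320), RR gives ψ = 0.280, H_out = 8.790 kJ/mol
  T = 336.8 K: K = (2.514, 1.479, 0.298), RR gives ψ = 0.198, H_out = 5.965 kJ/mol
  T = 334.3 K: K = (2.432, 1.441, 0.287), RR gives ψ = 0.154, H_out = 4.466 kJ/mol
  T = 335.6 K: K = (2.475, 1.460, 0.292), RR gives ψ = 0.178, H_out = 5.254 kJ/mol
Linear interpolation between T = 335.6 (H_out = 5.254) and T = 336.8 (H_out = 5.965) on hF = 5.28 gives T ≈ 335.6 K, at which ψ = 0.18.

T = 335.6 K, V/F = 0.18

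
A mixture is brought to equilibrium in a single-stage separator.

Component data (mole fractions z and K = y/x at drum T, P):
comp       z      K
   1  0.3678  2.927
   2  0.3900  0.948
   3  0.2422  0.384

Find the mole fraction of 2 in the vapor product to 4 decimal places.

Rachford–Rice: g(β) = Σ zᵢ(Kᵢ−1)/(1+β(Kᵢ−1)) = 0.
g(0) = ΣzᵢKᵢ − 1 = 0.5393 and g(1) = 1 − Σzᵢ/Kᵢ = -0.1678, so a root lies in (0, 1).
Newton iteration, β⁰ = 0.5:
  β = 0.5000: g = 0.12454, g' = -0.5473 → β = 0.7276
  β = 0.7276: g = 0.00362, g' = -0.5397 → β = 0.7343
Converged at β = 0.7343.
Compositions from xᵢ = zᵢ/(1+β(Kᵢ−1)), yᵢ = Kᵢxᵢ:
  1: x = 0.1523, y = 0.4458
  2: x = 0.4055, y = 0.3844
  3: x = 0.4422, y = 0.1698

y_2 = 0.3844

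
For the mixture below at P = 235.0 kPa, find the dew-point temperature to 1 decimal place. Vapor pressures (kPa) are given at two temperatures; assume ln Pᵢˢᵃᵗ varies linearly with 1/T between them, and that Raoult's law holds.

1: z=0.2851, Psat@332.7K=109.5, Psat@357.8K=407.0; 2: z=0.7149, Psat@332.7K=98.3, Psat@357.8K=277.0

T = 351.5 K

Dew-point temperature: Σzᵢ·P/Pᵢˢᵃᵗ(T) = 1. Interpolate ln Pᵢˢᵃᵗ = aᵢ + bᵢ/T.
  T = 332.7 K: ΣzᵢP/Pᵢˢᵃᵗ = 2.3209
  T = 357.8 K: ΣzᵢP/Pᵢˢᵃᵗ = 0.7711
  T = 345.2 K: ΣzᵢP/Pᵢˢᵃᵗ = 1.3119
  T = 351.5 K: ΣzᵢP/Pᵢˢᵃᵗ = 1.0006
  T = 354.6 K: ΣzᵢP/Pᵢˢᵃᵗ = 0.8791
  T = 353.1 K: ΣzᵢP/Pᵢˢᵃᵗ = 0.9357
Interpolating between 351.5 K and 353.1 K gives T ≈ 351.5 K.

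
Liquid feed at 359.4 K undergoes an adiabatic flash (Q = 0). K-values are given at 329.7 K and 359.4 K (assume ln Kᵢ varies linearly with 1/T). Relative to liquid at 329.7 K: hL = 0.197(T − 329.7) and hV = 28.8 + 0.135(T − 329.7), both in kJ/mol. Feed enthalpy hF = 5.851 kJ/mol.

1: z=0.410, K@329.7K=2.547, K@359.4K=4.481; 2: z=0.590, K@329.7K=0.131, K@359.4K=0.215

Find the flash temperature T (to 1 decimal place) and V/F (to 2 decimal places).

Adiabatic flash: solve Rachford–Rice at each trial T, then check hF = ψ·hV(T) + (1−ψ)·hL(T).
  T = 329.7 K: K = (2.547, 0.131), RR gives ψ = 0.090, H_out = 2.604 kJ/mol
  T = 359.4 K: K = (4.481, 0.215), RR gives ψ = 0.353, H_out = 15.362 kJ/mol
  T = 344.5 K: K = (3.416, 0.169), RR gives ψ = 0.250, H_out = 9.873 kJ/mol
  T = 337.1 K: K = (2.959, 0.149), RR gives ψ = 0.181, H_out = 6.585 kJ/mol
  T = 333.4 K: K = (2.748, 0.140), RR gives ψ = 0.139, H_out = 4.705 kJ/mol
  T = 335.2 K: K = (2.849, 0.145), RR gives ψ = 0.160, H_out = 5.644 kJ/mol
Linear interpolation between T = 335.2 (H_out = 5.644) and T = 337.1 (H_out = 6.585) on hF = 5.851 gives T ≈ 335.6 K, at which ψ = 0.16.

T = 335.6 K, V/F = 0.16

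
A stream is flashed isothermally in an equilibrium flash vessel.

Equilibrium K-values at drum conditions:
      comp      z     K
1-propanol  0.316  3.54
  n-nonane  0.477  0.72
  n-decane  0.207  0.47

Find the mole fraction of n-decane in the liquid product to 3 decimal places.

x_n-decane = 0.302

Let ψ = V/F and solve Σ zᵢ(Kᵢ−1)/(1+ψ(Kᵢ−1)) = 0.
Feasibility: ΣzᵢKᵢ = 1.559, Σzᵢ/Kᵢ = 1.192 — both > 1, two phases present.
Newton–Raphson from ψ = 0.5:
  ψ = 0.500: g = 0.0490, g' = -0.554 → ψ = 0.589
  ψ = 0.589: g = 0.0024, g' = -0.504 → ψ = 0.593
Converged at ψ = 0.593.
Compositions from xᵢ = zᵢ/(1+ψ(Kᵢ−1)), yᵢ = Kᵢxᵢ:
  1-propanol: x = 0.126, y = 0.446
  n-nonane: x = 0.572, y = 0.412
  n-decane: x = 0.302, y = 0.142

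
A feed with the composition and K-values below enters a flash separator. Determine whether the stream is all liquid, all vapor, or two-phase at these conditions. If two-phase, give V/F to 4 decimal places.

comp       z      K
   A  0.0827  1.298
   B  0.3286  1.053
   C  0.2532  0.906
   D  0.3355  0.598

ΣzᵢKᵢ = 0.8834; Σzᵢ/Kᵢ = 1.2163.
Since ΣzᵢKᵢ < 1 the mixture is below its bubble point — single liquid phase.

all liquid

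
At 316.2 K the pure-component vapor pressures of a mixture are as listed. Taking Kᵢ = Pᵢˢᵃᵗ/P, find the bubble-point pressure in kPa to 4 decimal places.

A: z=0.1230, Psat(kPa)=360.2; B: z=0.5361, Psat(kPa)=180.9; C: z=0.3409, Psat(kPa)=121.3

Pbub = 182.6363 kPa

At the bubble point ψ → 0, so ΣzᵢKᵢ = 1 with Kᵢ = Pᵢˢᵃᵗ/P ⇒ P = ΣzᵢPᵢˢᵃᵗ.
P = 0.1230·360.2 + 0.5361·180.9 + 0.3409·121.3 = 182.6363 kPa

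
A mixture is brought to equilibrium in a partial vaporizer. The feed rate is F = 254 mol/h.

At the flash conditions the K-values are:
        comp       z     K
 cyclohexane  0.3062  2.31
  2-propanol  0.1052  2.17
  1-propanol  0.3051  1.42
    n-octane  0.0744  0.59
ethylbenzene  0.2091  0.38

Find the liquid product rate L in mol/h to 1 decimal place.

L = 27.3 mol/h

Let ψ = V/F and solve Σ zᵢ(Kᵢ−1)/(1+ψ(Kᵢ−1)) = 0.
Feasibility: ΣzᵢKᵢ = 1.4922, Σzᵢ/Kᵢ = 1.0723 — both > 1, two phases present.
Newton iteration, ψ⁰ = 0.5:
  ψ = 0.5000: g = 0.19967, g' = -0.4745 → ψ = 0.9208
  ψ = 0.9208: g = -0.01764, g' = -0.6381 → ψ = 0.8931
  ψ = 0.8931: g = -0.00041, g' = -0.6092 → ψ = 0.8925
Converged at ψ = 0.8925.
Then V = ψ·F = 0.8925·254 = 226.7 mol/h and L = F − V = 27.3 mol/h.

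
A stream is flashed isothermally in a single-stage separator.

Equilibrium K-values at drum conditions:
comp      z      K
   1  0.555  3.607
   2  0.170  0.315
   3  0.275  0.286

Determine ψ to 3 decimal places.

ψ = 0.619

Newton iteration, ψ⁰ = 0.36:
  ψ = 0.360: g = 0.3275, g' = -1.398 → ψ = 0.594
  ψ = 0.594: g = 0.0301, g' = -1.230 → ψ = 0.619
Converged at ψ = 0.619.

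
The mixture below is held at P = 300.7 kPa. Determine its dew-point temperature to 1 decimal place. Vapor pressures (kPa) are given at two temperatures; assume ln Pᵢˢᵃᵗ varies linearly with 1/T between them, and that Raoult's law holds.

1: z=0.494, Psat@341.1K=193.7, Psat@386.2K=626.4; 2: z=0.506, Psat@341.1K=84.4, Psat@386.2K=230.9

T = 380.9 K

Dew-point temperature: Σzᵢ·P/Pᵢˢᵃᵗ(T) = 1. Interpolate ln Pᵢˢᵃᵗ = aᵢ + bᵢ/T.
  T = 341.1 K: ΣzᵢP/Pᵢˢᵃᵗ = 2.5697
  T = 386.2 K: ΣzᵢP/Pᵢˢᵃᵗ = 0.8961
  T = 363.6 K: ΣzᵢP/Pᵢˢᵃᵗ = 1.4694
  T = 374.9 K: ΣzᵢP/Pᵢˢᵃᵗ = 1.1388
  T = 380.5 K: ΣzᵢP/Pᵢˢᵃᵗ = 1.0094
  T = 383.4 K: ΣzᵢP/Pᵢˢᵃᵗ = 0.9497
  T = 381.9 K: ΣzᵢP/Pᵢˢᵃᵗ = 0.9800
Interpolating between 380.5 K and 381.9 K gives T ≈ 380.9 K.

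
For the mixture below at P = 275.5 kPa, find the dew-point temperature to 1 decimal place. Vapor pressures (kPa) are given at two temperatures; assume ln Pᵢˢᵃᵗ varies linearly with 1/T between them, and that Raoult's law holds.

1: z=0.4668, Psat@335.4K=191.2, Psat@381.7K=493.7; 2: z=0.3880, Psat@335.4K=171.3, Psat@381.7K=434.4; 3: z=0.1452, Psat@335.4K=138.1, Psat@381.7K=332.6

T = 356.9 K

Dew-point temperature: Σzᵢ·P/Pᵢˢᵃᵗ(T) = 1. Interpolate ln Pᵢˢᵃᵗ = aᵢ + bᵢ/T.
  T = 335.4 K: ΣzᵢP/Pᵢˢᵃᵗ = 1.5863
  T = 381.7 K: ΣzᵢP/Pᵢˢᵃᵗ = 0.6268
  T = 358.5 K: ΣzᵢP/Pᵢˢᵃᵗ = 0.9686
  T = 346.9 K: ΣzᵢP/Pᵢˢᵃᵗ = 1.2307
  T = 352.7 K: ΣzᵢP/Pᵢˢᵃᵗ = 1.0897
  T = 355.6 K: ΣzᵢP/Pᵢˢᵃᵗ = 1.0269
Interpolating between 355.6 K and 358.5 K gives T ≈ 356.9 K.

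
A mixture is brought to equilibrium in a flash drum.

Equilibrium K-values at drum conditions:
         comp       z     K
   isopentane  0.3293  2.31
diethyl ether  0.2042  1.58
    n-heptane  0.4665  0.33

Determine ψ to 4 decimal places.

ψ = 0.3290

Material balance + equilibrium reduce to Σ zᵢ(Kᵢ−1)/(1+ψ(Kᵢ−1)) = 0.
Check two-phase: ΣzᵢKᵢ = 1.2373 > 1 and Σzᵢ/Kᵢ = 1.6854 > 1, so g(0) = 0.2373 > 0 and g(1) = -0.6854 < 0.
Newton–Raphson from ψ = 0.5:
  ψ = 0.5000: g = -0.11754, g' = -0.7211 → ψ = 0.3370
  ψ = 0.3370: g = -0.00537, g' = -0.6694 → ψ = 0.3290
Converged at ψ = 0.3290.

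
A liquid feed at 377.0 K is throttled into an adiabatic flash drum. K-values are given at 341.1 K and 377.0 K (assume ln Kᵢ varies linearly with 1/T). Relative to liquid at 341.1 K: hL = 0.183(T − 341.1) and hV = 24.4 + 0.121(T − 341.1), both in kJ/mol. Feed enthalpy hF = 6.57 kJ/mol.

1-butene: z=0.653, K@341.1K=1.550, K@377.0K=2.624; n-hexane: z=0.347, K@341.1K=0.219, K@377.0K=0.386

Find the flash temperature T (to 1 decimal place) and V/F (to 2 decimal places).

T = 342.8 K, V/F = 0.26

Adiabatic flash: solve Rachford–Rice at each trial T, then check hF = ψ·hV(T) + (1−ψ)·hL(T).
  T = 341.1 K: K = (1.550, 0.219), RR gives ψ = 0.205, H_out = 5.007 kJ/mol
  T = 377.0 K: K = (2.624, 0.386), RR gives ψ = 0.850, H_out = 25.414 kJ/mol
  T = 359.1 K: K = (2.045, 0.295), RR gives ψ = 0.594, H_out = 17.132 kJ/mol
  T = 350.1 K: K = (1.787, 0.255), RR gives ψ = 0.436, H_out = 12.034 kJ/mol
  T = 345.6 K: K = (1.666, 0.237), RR gives ψ = 0.334, H_out = 8.884 kJ/mol
  T = 343.4 K: K = (1.608, 0.228), RR gives ψ = 0.275, H_out = 7.103 kJ/mol
Linear interpolation between T = 341.1 (H_out = 5.007) and T = 343.4 (H_out = 7.103) on hF = 6.57 gives T ≈ 342.8 K, at which ψ = 0.26.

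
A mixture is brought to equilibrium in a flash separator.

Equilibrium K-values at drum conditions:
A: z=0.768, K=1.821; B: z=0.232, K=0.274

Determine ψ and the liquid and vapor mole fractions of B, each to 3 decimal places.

ψ = 0.775, x_B = 0.531, y_B = 0.145

Binary case is linear: z₁(K₁−1)(1+ψ(K₂−1)) + z₂(K₂−1)(1+ψ(K₁−1)) = 0
⇒ ψ = [z₁(K₁−1)+z₂(K₂−1)] / [−(K₁−1)(K₂−1)] = 0.4621/0.5960 = 0.775
Compositions from xᵢ = zᵢ/(1+ψ(Kᵢ−1)), yᵢ = Kᵢxᵢ:
  A: x = 0.469, y = 0.855
  B: x = 0.531, y = 0.145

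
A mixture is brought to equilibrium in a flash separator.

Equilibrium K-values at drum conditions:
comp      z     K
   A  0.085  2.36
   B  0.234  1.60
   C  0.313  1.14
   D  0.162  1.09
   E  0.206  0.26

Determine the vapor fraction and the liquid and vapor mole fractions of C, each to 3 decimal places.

Material balance + equilibrium reduce to Σ zᵢ(Kᵢ−1)/(1+ψ(Kᵢ−1)) = 0.
g(0) = ΣzᵢKᵢ − 1 = 0.162 and g(1) = 1 − Σzᵢ/Kᵢ = -0.398, so a root lies in (0, 1).
Newton iteration, ψ⁰ = 0.47:
  ψ = 0.470: g = 0.0014, g' = -0.382 → ψ = 0.474
Converged at ψ = 0.474.
Compositions from xᵢ = zᵢ/(1+ψ(Kᵢ−1)), yᵢ = Kᵢxᵢ:
  A: x = 0.052, y = 0.122
  B: x = 0.182, y = 0.292
  C: x = 0.294, y = 0.335
  D: x = 0.155, y = 0.169
  E: x = 0.317, y = 0.082

ψ = 0.474, x_C = 0.294, y_C = 0.335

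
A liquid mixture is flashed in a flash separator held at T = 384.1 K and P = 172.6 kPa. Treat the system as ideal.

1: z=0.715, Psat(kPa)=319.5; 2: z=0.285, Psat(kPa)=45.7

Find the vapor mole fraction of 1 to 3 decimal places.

Raoult's law: Kᵢ = Pᵢˢᵃᵗ/P = Pᵢˢᵃᵗ/172.6.
  K_1 = 319.5/172.6 = 1.85110, K_2 = 45.7/172.6 = 0.26477
Let ψ = V/F and solve Σ zᵢ(Kᵢ−1)/(1+ψ(Kᵢ−1)) = 0.
Check two-phase: ΣzᵢKᵢ = 1.399 > 1 and Σzᵢ/Kᵢ = 1.463 > 1, so g(0) = 0.399 > 0 and g(1) = -0.463 < 0.
Newton–Raphson from ψ = 0.5:
  ψ = 0.500: g = 0.0955, g' = -0.640 → ψ = 0.649
  ψ = 0.649: g = -0.0090, g' = -0.779 → ψ = 0.638
Converged at ψ = 0.638.
Compositions from xᵢ = zᵢ/(1+ψ(Kᵢ−1)), yᵢ = Kᵢxᵢ:
  1: x = 0.463, y = 0.858
  2: x = 0.537, y = 0.142

y_1 = 0.858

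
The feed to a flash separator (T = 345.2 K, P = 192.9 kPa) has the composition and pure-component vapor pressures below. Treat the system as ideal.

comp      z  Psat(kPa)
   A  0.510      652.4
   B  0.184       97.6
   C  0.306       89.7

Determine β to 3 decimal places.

β = 0.775

Raoult's law: Kᵢ = Pᵢˢᵃᵗ/P = Pᵢˢᵃᵗ/192.9.
  K_A = 652.4/192.9 = 3.38206, K_B = 97.6/192.9 = 0.50596, K_C = 89.7/192.9 = 0.46501
Let β = V/F and solve Σ zᵢ(Kᵢ−1)/(1+β(Kᵢ−1)) = 0.
Check two-phase: ΣzᵢKᵢ = 1.960 > 1 and Σzᵢ/Kᵢ = 1.173 > 1, so g(0) = 0.960 > 0 and g(1) = -0.173 < 0.
Iterate (Newton) starting at β = 0.5:
  β = 0.500: g = 0.2103, g' = -0.845 → β = 0.749
  β = 0.749: g = 0.0191, g' = -0.730 → β = 0.775
Converged at β = 0.775.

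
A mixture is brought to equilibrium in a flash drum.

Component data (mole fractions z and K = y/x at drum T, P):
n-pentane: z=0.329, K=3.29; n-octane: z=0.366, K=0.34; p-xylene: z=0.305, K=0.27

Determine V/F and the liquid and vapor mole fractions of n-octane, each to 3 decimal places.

V/F = 0.182, x_n-octane = 0.416, y_n-octane = 0.141

Material balance + equilibrium reduce to Σ zᵢ(Kᵢ−1)/(1+V/F(Kᵢ−1)) = 0.
Check two-phase: ΣzᵢKᵢ = 1.289 > 1 and Σzᵢ/Kᵢ = 2.306 > 1, so g(0) = 0.289 > 0 and g(1) = -1.306 < 0.
Iterate (Newton) starting at V/F = 0.34:
  V/F = 0.340: g = -0.1840, g' = -1.098 → V/F = 0.172
  V/F = 0.172: g = 0.0129, g' = -1.303 → V/F = 0.182
Converged at V/F = 0.182.
Compositions from xᵢ = zᵢ/(1+V/F(Kᵢ−1)), yᵢ = Kᵢxᵢ:
  n-pentane: x = 0.232, y = 0.764
  n-octane: x = 0.416, y = 0.141
  p-xylene: x = 0.352, y = 0.095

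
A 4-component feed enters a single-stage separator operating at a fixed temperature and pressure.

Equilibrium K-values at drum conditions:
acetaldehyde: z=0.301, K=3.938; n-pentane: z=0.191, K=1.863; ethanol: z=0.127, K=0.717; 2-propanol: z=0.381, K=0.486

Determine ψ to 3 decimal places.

Let ψ = V/F and solve Σ zᵢ(Kᵢ−1)/(1+ψ(Kᵢ−1)) = 0.
Check two-phase: ΣzᵢKᵢ = 1.817 > 1 and Σzᵢ/Kᵢ = 1.140 > 1, so g(0) = 0.817 > 0 and g(1) = -0.140 < 0.
Newton iteration, ψ⁰ = 0.31:
  ψ = 0.310: g = 0.3205, g' = -0.955 → ψ = 0.646
  ψ = 0.646: g = 0.0740, g' = -0.609 → ψ = 0.767
  ψ = 0.767: g = 0.0017, g' = -0.588 → ψ = 0.770
Converged at ψ = 0.770.

ψ = 0.770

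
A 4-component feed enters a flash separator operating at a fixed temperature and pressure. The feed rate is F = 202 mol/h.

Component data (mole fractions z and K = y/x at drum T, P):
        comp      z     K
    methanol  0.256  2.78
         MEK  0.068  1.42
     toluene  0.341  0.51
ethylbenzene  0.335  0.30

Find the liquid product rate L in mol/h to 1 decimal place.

Material balance + equilibrium reduce to Σ zᵢ(Kᵢ−1)/(1+ψ(Kᵢ−1)) = 0.
Feasibility: ΣzᵢKᵢ = 1.083, Σzᵢ/Kᵢ = 1.925 — both > 1, two phases present.
Iterate (Newton) starting at ψ = 0.4:
  ψ = 0.400: g = -0.2429, g' = -0.729 → ψ = 0.067
  ψ = 0.067: g = 0.0164, g' = -0.928 → ψ = 0.084
  ψ = 0.084: g = 0.0003, g' = -0.899 → ψ = 0.085
Converged at ψ = 0.085.
Then V = ψ·F = 0.0846·202 = 17.1 mol/h and L = F − V = 184.9 mol/h.

L = 184.9 mol/h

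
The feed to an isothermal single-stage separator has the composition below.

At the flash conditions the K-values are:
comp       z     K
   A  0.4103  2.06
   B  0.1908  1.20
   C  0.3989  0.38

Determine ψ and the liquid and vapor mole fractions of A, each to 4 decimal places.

Let ψ = V/F and solve Σ zᵢ(Kᵢ−1)/(1+ψ(Kᵢ−1)) = 0.
Feasibility: ΣzᵢKᵢ = 1.2258, Σzᵢ/Kᵢ = 1.4079 — both > 1, two phases present.
Iterate (Newton) starting at ψ = 0.5:
  ψ = 0.5000: g = -0.03948, g' = -0.5253 → ψ = 0.4248
  ψ = 0.4248: g = -0.00071, g' = -0.5083 → ψ = 0.4234
Converged at ψ = 0.4234.
Compositions from xᵢ = zᵢ/(1+ψ(Kᵢ−1)), yᵢ = Kᵢxᵢ:
  A: x = 0.2832, y = 0.5834
  B: x = 0.1759, y = 0.2111
  C: x = 0.5409, y = 0.2055

ψ = 0.4234, x_A = 0.2832, y_A = 0.5834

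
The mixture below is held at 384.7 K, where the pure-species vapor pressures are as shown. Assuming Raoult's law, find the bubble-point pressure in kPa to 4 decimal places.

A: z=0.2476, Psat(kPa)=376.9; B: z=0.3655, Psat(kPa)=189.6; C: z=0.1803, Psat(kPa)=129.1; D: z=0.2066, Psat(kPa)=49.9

Pbub = 196.2053 kPa

At the bubble point ψ → 0, so ΣzᵢKᵢ = 1 with Kᵢ = Pᵢˢᵃᵗ/P ⇒ P = ΣzᵢPᵢˢᵃᵗ.
P = 0.2476·376.9 + 0.3655·189.6 + 0.1803·129.1 + 0.2066·49.9 = 196.2053 kPa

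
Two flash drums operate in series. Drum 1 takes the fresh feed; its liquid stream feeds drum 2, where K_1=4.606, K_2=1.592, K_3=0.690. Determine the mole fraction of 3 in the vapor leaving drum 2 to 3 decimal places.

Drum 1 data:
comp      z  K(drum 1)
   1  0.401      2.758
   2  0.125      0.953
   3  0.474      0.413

y_3 (drum 2) = 0.589

Drum 1:
Newton iteration, ψ₁⁰ = 0.67:
  ψ₁ = 0.670: g = -0.1410, g' = -0.705 → ψ₁ = 0.470
  ψ₁ = 0.470: g = -0.0043, g' = -0.683 → ψ₁ = 0.464
Converged at ψ₁ = 0.464.
Drum-1 compositions:
  1: x = 0.221, y = 0.609
  2: x = 0.128, y = 0.122
  3: x = 0.651, y = 0.269
Drum-2 feed = drum-1 liquid: z₂ = (0.2209, 0.1278, 0.6513).
Drum 2:
Material balance + equilibrium reduce to Σ zᵢ(Kᵢ−1)/(1+ψ₂(Kᵢ−1)) = 0.
g(0) = ΣzᵢKᵢ − 1 = 0.670 and g(1) = 1 − Σzᵢ/Kᵢ = -0.072, so a root lies in (0, 1).
Newton–Raphson from ψ₂ = 0.37:
  ψ₂ = 0.370: g = 0.1752, g' = -0.637 → ψ₂ = 0.645
  ψ₂ = 0.645: g = 0.0419, g' = -0.381 → ψ₂ = 0.755
  ψ₂ = 0.755: g = 0.0027, g' = -0.335 → ψ₂ = 0.763
Converged at ψ₂ = 0.763.
  1: x = 0.059, y = 0.271
  2: x = 0.088, y = 0.140
  3: x = 0.853, y = 0.589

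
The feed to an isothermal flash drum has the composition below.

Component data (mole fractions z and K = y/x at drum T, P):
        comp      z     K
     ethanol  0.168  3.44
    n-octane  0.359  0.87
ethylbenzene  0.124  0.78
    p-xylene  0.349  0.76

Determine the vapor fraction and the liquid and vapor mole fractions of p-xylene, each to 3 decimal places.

ψ = 0.538, x_p-xylene = 0.401, y_p-xylene = 0.305

Newton–Raphson from ψ = 0.47:
  ψ = 0.470: g = 0.0164, g' = -0.257 → ψ = 0.534
  ψ = 0.534: g = 0.0009, g' = -0.230 → ψ = 0.538
Converged at ψ = 0.538.
Compositions from xᵢ = zᵢ/(1+ψ(Kᵢ−1)), yᵢ = Kᵢxᵢ:
  ethanol: x = 0.073, y = 0.250
  n-octane: x = 0.386, y = 0.336
  ethylbenzene: x = 0.141, y = 0.110
  p-xylene: x = 0.401, y = 0.305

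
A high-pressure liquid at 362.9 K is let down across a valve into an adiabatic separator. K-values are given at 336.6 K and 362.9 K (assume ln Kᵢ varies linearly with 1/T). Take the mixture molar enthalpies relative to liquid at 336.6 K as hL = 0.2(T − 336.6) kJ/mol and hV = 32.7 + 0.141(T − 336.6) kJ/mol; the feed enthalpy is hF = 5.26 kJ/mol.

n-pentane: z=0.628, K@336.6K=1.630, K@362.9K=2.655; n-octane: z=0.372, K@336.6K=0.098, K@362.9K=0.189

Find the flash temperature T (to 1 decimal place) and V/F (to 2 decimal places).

T = 338.1 K, V/F = 0.15

Adiabatic flash: solve Rachford–Rice at each trial T, then check hF = ψ·hV(T) + (1−ψ)·hL(T).
  T = 336.6 K: K = (1.630, 0.098), RR gives ψ = 0.106, H_out = 3.458 kJ/mol
  T = 362.9 K: K = (2.655, 0.189), RR gives ψ = 0.550, H_out = 22.378 kJ/mol
  T = 349.8 K: K = (2.101, 0.138), RR gives ψ = 0.391, H_out = 15.113 kJ/mol
  T = 343.2 K: K = (1.855, 0.117), RR gives ψ = 0.276, H_out = 10.237 kJ/mol
  T = 339.9 K: K = (1.740, 0.107), RR gives ψ = 0.201, H_out = 7.181 kJ/mol
  T = 338.2 K: K = (1.683, 0.102), RR gives ψ = 0.155, H_out = 5.364 kJ/mol
Linear interpolation between T = 336.6 (H_out = 3.458) and T = 338.2 (H_out = 5.364) on hF = 5.26 gives T ≈ 338.1 K, at which ψ = 0.15.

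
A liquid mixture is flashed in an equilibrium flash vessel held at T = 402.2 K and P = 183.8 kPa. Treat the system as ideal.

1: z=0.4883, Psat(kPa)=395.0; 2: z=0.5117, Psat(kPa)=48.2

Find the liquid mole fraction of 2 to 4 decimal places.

x_2 = 0.6090

Raoult's law: Kᵢ = Pᵢˢᵃᵗ/P = Pᵢˢᵃᵗ/183.8.
  K_1 = 395.0/183.8 = 2.149075, K_2 = 48.2/183.8 = 0.262242
Binary case is linear: z₁(K₁−1)(1+ψ(K₂−1)) + z₂(K₂−1)(1+ψ(K₁−1)) = 0
⇒ ψ = [z₁(K₁−1)+z₂(K₂−1)] / [−(K₁−1)(K₂−1)] = 0.18358/0.84774 = 0.2166
Compositions from xᵢ = zᵢ/(1+ψ(Kᵢ−1)), yᵢ = Kᵢxᵢ:
  1: x = 0.3910, y = 0.8403
  2: x = 0.6090, y = 0.1597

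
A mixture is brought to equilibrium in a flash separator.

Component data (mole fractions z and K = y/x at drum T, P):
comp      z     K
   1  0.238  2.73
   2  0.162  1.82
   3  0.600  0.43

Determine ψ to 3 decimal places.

Material balance + equilibrium reduce to Σ zᵢ(Kᵢ−1)/(1+ψ(Kᵢ−1)) = 0.
Feasibility: ΣzᵢKᵢ = 1.203, Σzᵢ/Kᵢ = 1.572 — both > 1, two phases present.
Newton–Raphson from ψ = 0.6:
  ψ = 0.600: g = -0.2287, g' = -0.671 → ψ = 0.259
  ψ = 0.259: g = -0.0073, g' = -0.682 → ψ = 0.248
Converged at ψ = 0.248.

ψ = 0.248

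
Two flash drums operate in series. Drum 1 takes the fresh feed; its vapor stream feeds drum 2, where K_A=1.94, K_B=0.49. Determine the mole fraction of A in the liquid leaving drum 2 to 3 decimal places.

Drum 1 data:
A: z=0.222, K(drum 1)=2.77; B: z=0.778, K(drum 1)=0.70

x_A (drum 2) = 0.352

Drum 1:
Binary case is linear: z₁(K₁−1)(1+ψ₁(K₂−1)) + z₂(K₂−1)(1+ψ₁(K₁−1)) = 0
⇒ ψ₁ = [z₁(K₁−1)+z₂(K₂−1)] / [−(K₁−1)(K₂−1)] = 0.1595/0.5310 = 0.300
Drum-1 compositions:
  A: x = 0.145, y = 0.401
  B: x = 0.855, y = 0.599
Drum-2 feed = drum-1 vapor: z₂ = (0.4014, 0.5986).
Drum 2:
Rachford–Rice: g(ψ₂) = Σ zᵢ(Kᵢ−1)/(1+ψ₂(Kᵢ−1)) = 0.
Feasibility: ΣzᵢKᵢ = 1.072, Σzᵢ/Kᵢ = 1.428 — both > 1, two phases present.
Iterate (Newton) starting at ψ₂ = 0.41:
  ψ₂ = 0.410: g = -0.1136, g' = -0.434 → ψ₂ = 0.148
  ψ₂ = 0.148: g = 0.0010, g' = -0.455 → ψ₂ = 0.150
Converged at ψ₂ = 0.150.
  A: x = 0.352, y = 0.682
  B: x = 0.648, y = 0.318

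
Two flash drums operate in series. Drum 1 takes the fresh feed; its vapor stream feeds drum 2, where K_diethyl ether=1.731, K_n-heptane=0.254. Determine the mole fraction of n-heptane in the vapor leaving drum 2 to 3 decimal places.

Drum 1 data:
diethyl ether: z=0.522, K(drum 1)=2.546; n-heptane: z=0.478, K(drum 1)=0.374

y_n-heptane (drum 2) = 0.126

Drum 1:
Material balance + equilibrium reduce to Σ zᵢ(Kᵢ−1)/(1+ψ₁(Kᵢ−1)) = 0.
Feasibility: ΣzᵢKᵢ = 1.508, Σzᵢ/Kᵢ = 1.483 — both > 1, two phases present.
Binary case is linear: z₁(K₁−1)(1+ψ₁(K₂−1)) + z₂(K₂−1)(1+ψ₁(K₁−1)) = 0
⇒ ψ₁ = [z₁(K₁−1)+z₂(K₂−1)] / [−(K₁−1)(K₂−1)] = 0.5078/0.9678 = 0.525
Drum-1 compositions:
  diethyl ether: x = 0.288, y = 0.734
  n-heptane: x = 0.712, y = 0.266
Drum-2 feed = drum-1 vapor: z₂ = (0.7338, 0.2662).
Drum 2:
Rachford–Rice: g(ψ₂) = Σ zᵢ(Kᵢ−1)/(1+ψ₂(Kᵢ−1)) = 0.
g(0) = ΣzᵢKᵢ − 1 = 0.338 and g(1) = 1 − Σzᵢ/Kᵢ = -0.472, so a root lies in (0, 1).
Binary case is linear: z₁(K₁−1)(1+ψ₂(K₂−1)) + z₂(K₂−1)(1+ψ₂(K₁−1)) = 0
⇒ ψ₂ = [z₁(K₁−1)+z₂(K₂−1)] / [−(K₁−1)(K₂−1)] = 0.3378/0.5453 = 0.619
  diethyl ether: x = 0.505, y = 0.874
  n-heptane: x = 0.495, y = 0.126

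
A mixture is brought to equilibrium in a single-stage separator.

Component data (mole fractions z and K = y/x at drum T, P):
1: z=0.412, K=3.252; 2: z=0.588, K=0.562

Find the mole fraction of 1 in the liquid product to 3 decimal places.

x_1 = 0.163

Rachford–Rice: g(ψ) = Σ zᵢ(Kᵢ−1)/(1+ψ(Kᵢ−1)) = 0.
Check two-phase: ΣzᵢKᵢ = 1.670 > 1 and Σzᵢ/Kᵢ = 1.173 > 1, so g(0) = 0.670 > 0 and g(1) = -0.173 < 0.
Iterate (Newton) starting at ψ = 0.5:
  ψ = 0.500: g = 0.1067, g' = -0.647 → ψ = 0.665
  ψ = 0.665: g = 0.0082, g' = -0.560 → ψ = 0.679
  ψ = 0.679: g = 0.0000, g' = -0.555 → ψ = 0.680
Converged at ψ = 0.680.
Compositions from xᵢ = zᵢ/(1+ψ(Kᵢ−1)), yᵢ = Kᵢxᵢ:
  1: x = 0.163, y = 0.530
  2: x = 0.837, y = 0.470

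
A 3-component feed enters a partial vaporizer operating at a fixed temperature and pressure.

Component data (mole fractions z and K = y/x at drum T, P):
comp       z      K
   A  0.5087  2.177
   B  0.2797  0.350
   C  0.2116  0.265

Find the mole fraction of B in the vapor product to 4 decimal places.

y_B = 0.1239

Let β = V/F and solve Σ zᵢ(Kᵢ−1)/(1+β(Kᵢ−1)) = 0.
Feasibility: ΣzᵢKᵢ = 1.2614, Σzᵢ/Kᵢ = 1.8313 — both > 1, two phases present.
Newton–Raphson from β = 0.5:
  β = 0.5000: g = -0.13831, g' = -0.8244 → β = 0.3322
  β = 0.3322: g = -0.00722, g' = -0.7565 → β = 0.3227
Converged at β = 0.3227.
Compositions from xᵢ = zᵢ/(1+β(Kᵢ−1)), yᵢ = Kᵢxᵢ:
  A: x = 0.3687, y = 0.8026
  B: x = 0.3539, y = 0.1239
  C: x = 0.2774, y = 0.0735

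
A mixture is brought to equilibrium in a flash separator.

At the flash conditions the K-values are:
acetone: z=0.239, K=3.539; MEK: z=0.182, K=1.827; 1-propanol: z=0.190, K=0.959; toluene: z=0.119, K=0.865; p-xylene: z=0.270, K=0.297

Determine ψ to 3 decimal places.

ψ = 0.582

Rachford–Rice: g(ψ) = Σ zᵢ(Kᵢ−1)/(1+ψ(Kᵢ−1)) = 0.
Feasibility: ΣzᵢKᵢ = 1.544, Σzᵢ/Kᵢ = 1.412 — both > 1, two phases present.
Newton iteration, ψ⁰ = 0.41:
  ψ = 0.410: g = 0.1181, g' = -0.705 → ψ = 0.577
  ψ = 0.577: g = 0.0030, g' = -0.691 → ψ = 0.582
Converged at ψ = 0.582.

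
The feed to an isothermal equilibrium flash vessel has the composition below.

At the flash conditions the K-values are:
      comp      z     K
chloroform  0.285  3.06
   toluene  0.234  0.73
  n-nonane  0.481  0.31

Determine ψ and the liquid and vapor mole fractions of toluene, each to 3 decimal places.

ψ = 0.162, x_toluene = 0.245, y_toluene = 0.179

Newton–Raphson from ψ = 0.5:
  ψ = 0.500: g = -0.2905, g' = -0.850 → ψ = 0.158
  ψ = 0.158: g = 0.0042, g' = -0.995 → ψ = 0.162
Converged at ψ = 0.162.
Compositions from xᵢ = zᵢ/(1+ψ(Kᵢ−1)), yᵢ = Kᵢxᵢ:
  chloroform: x = 0.214, y = 0.653
  toluene: x = 0.245, y = 0.179
  n-nonane: x = 0.542, y = 0.168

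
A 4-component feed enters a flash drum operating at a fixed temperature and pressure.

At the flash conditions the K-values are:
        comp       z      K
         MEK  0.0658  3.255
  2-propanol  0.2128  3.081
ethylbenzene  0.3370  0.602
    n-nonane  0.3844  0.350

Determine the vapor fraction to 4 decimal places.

ψ = 0.1803

Rachford–Rice: g(ψ) = Σ zᵢ(Kᵢ−1)/(1+ψ(Kᵢ−1)) = 0.
g(0) = ΣzᵢKᵢ − 1 = 0.2072 and g(1) = 1 − Σzᵢ/Kᵢ = -0.7474, so a root lies in (0, 1).
Iterate (Newton) starting at ψ = 0.5:
  ψ = 0.5000: g = -0.25084, g' = -0.7349 → ψ = 0.1587
  ψ = 0.1587: g = 0.02043, g' = -0.9650 → ψ = 0.1798
  ψ = 0.1798: g = 0.00041, g' = -0.9275 → ψ = 0.1803
Converged at ψ = 0.1803.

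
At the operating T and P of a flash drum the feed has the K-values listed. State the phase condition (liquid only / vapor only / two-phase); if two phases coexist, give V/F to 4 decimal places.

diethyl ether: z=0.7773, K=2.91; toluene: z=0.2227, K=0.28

two-phase, V/F = 0.9630

ΣzᵢKᵢ = 2.3243; Σzᵢ/Kᵢ = 1.0625.
Both exceed 1, so a two-phase solution exists.
Let ψ = V/F and solve Σ zᵢ(Kᵢ−1)/(1+ψ(Kᵢ−1)) = 0.
Binary case is linear: z₁(K₁−1)(1+ψ(K₂−1)) + z₂(K₂−1)(1+ψ(K₁−1)) = 0
⇒ ψ = [z₁(K₁−1)+z₂(K₂−1)] / [−(K₁−1)(K₂−1)] = 1.32430/1.37520 = 0.9630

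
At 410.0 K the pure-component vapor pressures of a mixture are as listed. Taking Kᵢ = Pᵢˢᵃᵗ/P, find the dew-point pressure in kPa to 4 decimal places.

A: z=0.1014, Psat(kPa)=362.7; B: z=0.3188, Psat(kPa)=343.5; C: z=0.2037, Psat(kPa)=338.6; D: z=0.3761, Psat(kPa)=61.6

Pdew = 126.3459 kPa

At the dew point ψ → 1, so Σzᵢ/Kᵢ = 1 with Kᵢ = Pᵢˢᵃᵗ/P ⇒ 1/P = Σzᵢ/Pᵢˢᵃᵗ.
1/P = 0.1014/362.7 + 0.3188/343.5 + 0.2037/338.6 + 0.3761/61.6 = 0.0079148 ⇒ P = 126.3459 kPa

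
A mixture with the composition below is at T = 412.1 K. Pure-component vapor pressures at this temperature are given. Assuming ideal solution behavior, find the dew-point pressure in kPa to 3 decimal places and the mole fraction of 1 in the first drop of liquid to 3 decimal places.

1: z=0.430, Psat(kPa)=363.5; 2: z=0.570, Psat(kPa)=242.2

Pdew = 282.776 kPa, x_1 = 0.335

At the dew point ψ → 1, so Σzᵢ/Kᵢ = 1 with Kᵢ = Pᵢˢᵃᵗ/P ⇒ 1/P = Σzᵢ/Pᵢˢᵃᵗ.
1/P = 0.430/363.5 + 0.570/242.2 = 0.003536 ⇒ P = 282.776 kPa
xᵢ = zᵢP/Pᵢˢᵃᵗ ⇒ x_1 = 0.430·282.776/363.5 = 0.335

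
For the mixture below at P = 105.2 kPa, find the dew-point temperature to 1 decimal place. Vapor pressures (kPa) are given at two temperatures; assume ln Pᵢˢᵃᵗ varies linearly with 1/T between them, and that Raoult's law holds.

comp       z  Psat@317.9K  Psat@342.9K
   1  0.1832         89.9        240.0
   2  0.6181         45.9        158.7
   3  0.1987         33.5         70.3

T = 336.8 K

Dew-point temperature: Σzᵢ·P/Pᵢˢᵃᵗ(T) = 1. Interpolate ln Pᵢˢᵃᵗ = aᵢ + bᵢ/T.
  T = 317.9 K: ΣzᵢP/Pᵢˢᵃᵗ = 2.2550
  T = 342.9 K: ΣzᵢP/Pᵢˢᵃᵗ = 0.7874
  T = 330.4 K: ΣzᵢP/Pᵢˢᵃᵗ = 1.2977
  T = 336.6 K: ΣzᵢP/Pᵢˢᵃᵗ = 1.0066
  T = 339.8 K: ΣzᵢP/Pᵢˢᵃᵗ = 0.8872
  T = 338.2 K: ΣzᵢP/Pᵢˢᵃᵗ = 0.9446
Interpolating between 336.6 K and 338.2 K gives T ≈ 336.8 K.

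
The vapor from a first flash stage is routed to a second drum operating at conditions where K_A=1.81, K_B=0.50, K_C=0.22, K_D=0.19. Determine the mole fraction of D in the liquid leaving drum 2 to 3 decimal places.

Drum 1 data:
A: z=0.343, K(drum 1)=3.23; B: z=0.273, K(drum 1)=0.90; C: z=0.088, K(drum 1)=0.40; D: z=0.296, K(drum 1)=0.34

Drum 1:
Let ψ₁ = V/F and solve Σ zᵢ(Kᵢ−1)/(1+ψ₁(Kᵢ−1)) = 0.
Feasibility: ΣzᵢKᵢ = 1.489, Σzᵢ/Kᵢ = 1.500 — both > 1, two phases present.
Newton–Raphson from ψ₁ = 0.32:
  ψ₁ = 0.320: g = 0.1051, g' = -0.840 → ψ₁ = 0.445
  ψ₁ = 0.445: g = 0.0065, g' = -0.750 → ψ₁ = 0.454
Converged at ψ₁ = 0.454.
Drum-1 compositions:
  A: x = 0.170, y = 0.551
  B: x = 0.286, y = 0.257
  C: x = 0.121, y = 0.048
  D: x = 0.423, y = 0.144
Drum-2 feed = drum-1 vapor: z₂ = (0.5505, 0.2574, 0.0484, 0.1437).
Drum 2:
Let ψ₂ = V/F and solve Σ zᵢ(Kᵢ−1)/(1+ψ₂(Kᵢ−1)) = 0.
Check two-phase: ΣzᵢKᵢ = 1.163 > 1 and Σzᵢ/Kᵢ = 1.795 > 1, so g(0) = 0.163 > 0 and g(1) = -0.795 < 0.
Newton–Raphson from ψ₂ = 0.67:
  ψ₂ = 0.670: g = -0.2380, g' = -0.877 → ψ₂ = 0.399
  ψ₂ = 0.399: g = -0.0503, g' = -0.574 → ψ₂ = 0.311
  ψ₂ = 0.311: g = -0.0016, g' = -0.540 → ψ₂ = 0.308
Converged at ψ₂ = 0.308.
  A: x = 0.441, y = 0.797
  B: x = 0.304, y = 0.152
  C: x = 0.064, y = 0.014
  D: x = 0.191, y = 0.036

x_D (drum 2) = 0.191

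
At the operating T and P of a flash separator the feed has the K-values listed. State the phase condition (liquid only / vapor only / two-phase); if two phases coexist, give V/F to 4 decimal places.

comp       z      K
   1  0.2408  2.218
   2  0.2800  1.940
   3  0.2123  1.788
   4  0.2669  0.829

ΣzᵢKᵢ = 1.6781; Σzᵢ/Kᵢ = 0.6936.
Since Σzᵢ/Kᵢ < 1 the mixture is above its dew point — single vapor phase.

vapor only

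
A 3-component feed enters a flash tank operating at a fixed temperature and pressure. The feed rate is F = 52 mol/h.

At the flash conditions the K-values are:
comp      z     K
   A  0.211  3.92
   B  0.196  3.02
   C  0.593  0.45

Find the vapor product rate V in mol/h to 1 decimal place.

Iterate (Newton) starting at ψ = 0.33:
  ψ = 0.330: g = 0.1529, g' = -1.022 → ψ = 0.480
  ψ = 0.480: g = 0.0148, g' = -0.850 → ψ = 0.497
Converged at ψ = 0.497.
Then V = ψ·F = 0.4971·52 = 25.8 mol/h and L = F − V = 26.2 mol/h.

V = 25.8 mol/h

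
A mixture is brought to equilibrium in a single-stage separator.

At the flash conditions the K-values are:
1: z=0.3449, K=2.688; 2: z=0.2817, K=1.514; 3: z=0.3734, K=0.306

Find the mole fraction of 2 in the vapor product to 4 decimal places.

Let ψ = V/F and solve Σ zᵢ(Kᵢ−1)/(1+ψ(Kᵢ−1)) = 0.
Feasibility: ΣzᵢKᵢ = 1.4678, Σzᵢ/Kᵢ = 1.5346 — both > 1, two phases present.
Iterate (Newton) starting at ψ = 0.5:
  ψ = 0.5000: g = 0.03407, g' = -0.7579 → ψ = 0.5450
  ψ = 0.5450: g = -0.00040, g' = -0.7772 → ψ = 0.5444
Converged at ψ = 0.5444.
Compositions from xᵢ = zᵢ/(1+ψ(Kᵢ−1)), yᵢ = Kᵢxᵢ:
  1: x = 0.1797, y = 0.4831
  2: x = 0.2201, y = 0.3332
  3: x = 0.6002, y = 0.1837

y_2 = 0.3332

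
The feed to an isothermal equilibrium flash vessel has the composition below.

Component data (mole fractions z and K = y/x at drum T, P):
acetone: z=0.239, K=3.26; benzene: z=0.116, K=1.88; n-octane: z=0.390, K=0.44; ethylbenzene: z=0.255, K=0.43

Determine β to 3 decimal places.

β = 0.256

Material balance + equilibrium reduce to Σ zᵢ(Kᵢ−1)/(1+β(Kᵢ−1)) = 0.
Feasibility: ΣzᵢKᵢ = 1.278, Σzᵢ/Kᵢ = 1.614 — both > 1, two phases present.
Iterate (Newton) starting at β = 0.5:
  β = 0.500: g = -0.1821, g' = -0.710 → β = 0.244
  β = 0.244: g = 0.0107, g' = -0.844 → β = 0.256
Converged at β = 0.256.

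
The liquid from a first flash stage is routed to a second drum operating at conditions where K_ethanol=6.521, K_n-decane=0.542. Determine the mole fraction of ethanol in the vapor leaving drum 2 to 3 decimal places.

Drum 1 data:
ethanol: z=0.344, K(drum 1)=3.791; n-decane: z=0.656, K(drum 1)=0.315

y_ethanol (drum 2) = 0.500

Drum 1:
Rachford–Rice: g(ψ₁) = Σ zᵢ(Kᵢ−1)/(1+ψ₁(Kᵢ−1)) = 0.
Feasibility: ΣzᵢKᵢ = 1.511, Σzᵢ/Kᵢ = 2.173 — both > 1, two phases present.
Newton–Raphson from ψ₁ = 0.33:
  ψ₁ = 0.330: g = -0.0808, g' = -1.240 → ψ₁ = 0.265
  ψ₁ = 0.265: g = 0.0031, g' = -1.345 → ψ₁ = 0.267
Converged at ψ₁ = 0.267.
Drum-1 compositions:
  ethanol: x = 0.197, y = 0.747
  n-decane: x = 0.803, y = 0.253
Drum-2 feed = drum-1 liquid: z₂ = (0.1971, 0.8029).
Drum 2:
Rachford–Rice: g(ψ₂) = Σ zᵢ(Kᵢ−1)/(1+ψ₂(Kᵢ−1)) = 0.
Feasibility: ΣzᵢKᵢ = 1.720, Σzᵢ/Kᵢ = 1.512 — both > 1, two phases present.
Binary case is linear: z₁(K₁−1)(1+ψ₂(K₂−1)) + z₂(K₂−1)(1+ψ₂(K₁−1)) = 0
⇒ ψ₂ = [z₁(K₁−1)+z₂(K₂−1)] / [−(K₁−1)(K₂−1)] = 0.7203/2.5286 = 0.285
  ethanol: x = 0.077, y = 0.500
  n-decane: x = 0.923, y = 0.500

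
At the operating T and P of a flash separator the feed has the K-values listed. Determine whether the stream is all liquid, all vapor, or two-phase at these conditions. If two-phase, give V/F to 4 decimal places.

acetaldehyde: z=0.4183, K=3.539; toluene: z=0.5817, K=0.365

ΣzᵢKᵢ = 1.6927; Σzᵢ/Kᵢ = 1.7119.
Both exceed 1, so a two-phase solution exists.
Let ψ = V/F and solve Σ zᵢ(Kᵢ−1)/(1+ψ(Kᵢ−1)) = 0.
Binary case is linear: z₁(K₁−1)(1+ψ(K₂−1)) + z₂(K₂−1)(1+ψ(K₁−1)) = 0
⇒ ψ = [z₁(K₁−1)+z₂(K₂−1)] / [−(K₁−1)(K₂−1)] = 0.69268/1.61227 = 0.4296

two-phase, V/F = 0.4296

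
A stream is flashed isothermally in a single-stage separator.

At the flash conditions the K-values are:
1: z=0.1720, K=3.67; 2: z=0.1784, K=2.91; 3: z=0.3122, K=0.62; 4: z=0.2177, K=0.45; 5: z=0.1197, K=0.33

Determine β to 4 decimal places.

Rachford–Rice: g(β) = Σ zᵢ(Kᵢ−1)/(1+β(Kᵢ−1)) = 0.
Feasibility: ΣzᵢKᵢ = 1.4814, Σzᵢ/Kᵢ = 1.4582 — both > 1, two phases present.
Iterate (Newton) starting at β = 0.5:
  β = 0.5000: g = -0.06125, g' = -0.7107 → β = 0.4138
  β = 0.4138: g = 0.00174, g' = -0.7565 → β = 0.4161
Converged at β = 0.4161.

β = 0.4161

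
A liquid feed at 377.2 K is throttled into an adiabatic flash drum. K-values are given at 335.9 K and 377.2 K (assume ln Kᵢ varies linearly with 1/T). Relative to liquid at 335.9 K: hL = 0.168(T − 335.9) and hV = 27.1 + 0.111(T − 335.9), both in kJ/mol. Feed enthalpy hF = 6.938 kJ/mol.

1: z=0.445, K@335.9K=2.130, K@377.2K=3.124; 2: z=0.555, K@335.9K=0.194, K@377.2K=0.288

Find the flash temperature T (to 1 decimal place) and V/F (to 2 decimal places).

T = 348.7 K, V/F = 0.18

Adiabatic flash: solve Rachford–Rice at each trial T, then check hF = ψ·hV(T) + (1−ψ)·hL(T).
  T = 335.9 K: K = (2.130, 0.194), RR gives ψ = 0.061, H_out = 1.652 kJ/mol
  T = 377.2 K: K = (3.124, 0.288), RR gives ψ = 0.364, H_out = 15.938 kJ/mol
  T = 356.5 K: K = (2.607, 0.239), RR gives ψ = 0.239, H_out = 9.668 kJ/mol
  T = 346.2 K: K = (2.364, 0.216), RR gives ψ = 0.161, H_out = 5.988 kJ/mol
  T = 351.4 K: K = (2.485, 0.227), RR gives ψ = 0.202, H_out = 7.910 kJ/mol
  T = 348.8 K: K = (2.424, 0.222), RR gives ψ = 0.182, H_out = 6.967 kJ/mol
  T = 347.5 K: K = (2.394, 0.219), RR gives ψ = 0.171, H_out = 6.482 kJ/mol
Linear interpolation between T = 347.5 (H_out = 6.482) and T = 348.8 (H_out = 6.967) on hF = 6.938 gives T ≈ 348.7 K, at which ψ = 0.18.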